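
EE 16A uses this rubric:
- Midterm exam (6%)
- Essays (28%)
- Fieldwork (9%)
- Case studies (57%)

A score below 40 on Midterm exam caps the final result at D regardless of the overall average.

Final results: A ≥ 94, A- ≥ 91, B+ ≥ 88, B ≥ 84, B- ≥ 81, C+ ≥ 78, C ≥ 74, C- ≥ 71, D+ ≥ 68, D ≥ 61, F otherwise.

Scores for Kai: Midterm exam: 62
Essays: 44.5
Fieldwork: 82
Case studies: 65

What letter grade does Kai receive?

Midterm exam score 62 ≥ 40: minimum met.
Weighted total:
  Midterm exam 62 × 0.06 = 3.72
  Essays 44.5 × 0.28 = 12.46
  Fieldwork 82 × 0.09 = 7.38
  Case studies 65 × 0.57 = 37.05
Sum = 60.61
60.61 < 61 → F

F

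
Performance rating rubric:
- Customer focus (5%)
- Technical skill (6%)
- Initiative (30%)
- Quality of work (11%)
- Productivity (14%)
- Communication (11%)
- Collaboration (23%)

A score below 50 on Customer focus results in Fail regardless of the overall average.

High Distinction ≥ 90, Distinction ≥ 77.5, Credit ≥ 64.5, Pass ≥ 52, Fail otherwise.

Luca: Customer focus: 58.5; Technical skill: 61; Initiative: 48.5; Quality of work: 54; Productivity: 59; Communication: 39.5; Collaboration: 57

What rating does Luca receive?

Pass

Customer focus score 58.5 ≥ 50: minimum met.
Weighted total:
  Customer focus 58.5 × 0.05 = 2.925
  Technical skill 61 × 0.06 = 3.66
  Initiative 48.5 × 0.3 = 14.55
  Quality of work 54 × 0.11 = 5.94
  Productivity 59 × 0.14 = 8.26
  Communication 39.5 × 0.11 = 4.345
  Collaboration 57 × 0.23 = 13.11
Sum = 52.79
52.79 is ≥ 52 and < 64.5 → Pass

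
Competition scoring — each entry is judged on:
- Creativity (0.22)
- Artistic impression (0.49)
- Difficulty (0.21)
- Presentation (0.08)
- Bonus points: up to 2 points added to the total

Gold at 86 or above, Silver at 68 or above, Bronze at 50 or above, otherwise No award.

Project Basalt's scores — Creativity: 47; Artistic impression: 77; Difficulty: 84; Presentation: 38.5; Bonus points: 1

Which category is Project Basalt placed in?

Silver

Weighted total:
  Creativity 47 × 0.22 = 10.34
  Artistic impression 77 × 0.49 = 37.73
  Difficulty 84 × 0.21 = 17.64
  Presentation 38.5 × 0.08 = 3.08
Sum = 68.79
Bonus points: 68.79 + 1 = 69.79
69.79 is ≥ 68 and < 86 → Silver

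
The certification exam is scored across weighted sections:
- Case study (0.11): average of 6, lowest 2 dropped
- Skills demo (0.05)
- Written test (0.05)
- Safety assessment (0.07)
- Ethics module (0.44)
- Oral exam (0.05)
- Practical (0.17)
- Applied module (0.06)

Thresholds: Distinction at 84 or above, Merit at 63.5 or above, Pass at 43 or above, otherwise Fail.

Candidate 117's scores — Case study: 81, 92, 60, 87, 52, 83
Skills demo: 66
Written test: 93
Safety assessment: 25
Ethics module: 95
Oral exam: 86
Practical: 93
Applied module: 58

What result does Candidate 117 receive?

Case study: drop 52, 60 → average of remaining 4 = 343/4 = 85.75
Weighted total:
  Case study 85.75 × 0.11 = 9.4325
  Skills demo 66 × 0.05 = 3.3
  Written test 93 × 0.05 = 4.65
  Safety assessment 25 × 0.07 = 1.75
  Ethics module 95 × 0.44 = 41.8
  Oral exam 86 × 0.05 = 4.3
  Practical 93 × 0.17 = 15.81
  Applied module 58 × 0.06 = 3.48
Sum = 84.5225
84.5225 ≥ 84 → Distinction

Distinction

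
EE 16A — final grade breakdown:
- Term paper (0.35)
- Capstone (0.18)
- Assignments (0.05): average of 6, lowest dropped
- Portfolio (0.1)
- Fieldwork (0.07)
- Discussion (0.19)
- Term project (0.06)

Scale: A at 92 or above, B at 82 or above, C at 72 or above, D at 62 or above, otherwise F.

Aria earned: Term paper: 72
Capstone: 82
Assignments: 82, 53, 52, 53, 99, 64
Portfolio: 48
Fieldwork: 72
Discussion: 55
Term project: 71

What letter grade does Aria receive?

Assignments: drop 52 → average of remaining 5 = 351/5 = 70.2
Weighted total:
  Term paper 72 × 0.35 = 25.2
  Capstone 82 × 0.18 = 14.76
  Assignments 70.2 × 0.05 = 3.51
  Portfolio 48 × 0.1 = 4.8
  Fieldwork 72 × 0.07 = 5.04
  Discussion 55 × 0.19 = 10.45
  Term project 71 × 0.06 = 4.26
Sum = 68.02
68.02 is ≥ 62 and < 72 → D

D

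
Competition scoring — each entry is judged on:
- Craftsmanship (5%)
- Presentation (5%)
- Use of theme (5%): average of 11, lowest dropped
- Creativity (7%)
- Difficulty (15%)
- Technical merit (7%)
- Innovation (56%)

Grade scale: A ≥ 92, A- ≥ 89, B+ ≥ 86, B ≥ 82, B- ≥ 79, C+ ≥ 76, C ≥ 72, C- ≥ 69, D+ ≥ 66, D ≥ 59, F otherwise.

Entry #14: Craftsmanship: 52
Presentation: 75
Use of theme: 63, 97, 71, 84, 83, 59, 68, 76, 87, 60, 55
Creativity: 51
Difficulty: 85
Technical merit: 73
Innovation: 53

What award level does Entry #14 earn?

Use of theme: drop 55 → average of remaining 10 = 748/10 = 74.8
Weighted total:
  Craftsmanship 52 × 0.05 = 2.6
  Presentation 75 × 0.05 = 3.75
  Use of theme 74.8 × 0.05 = 3.74
  Creativity 51 × 0.07 = 3.57
  Difficulty 85 × 0.15 = 12.75
  Technical merit 73 × 0.07 = 5.11
  Innovation 53 × 0.56 = 29.68
Sum = 61.2
61.2 is ≥ 59 and < 66 → D

D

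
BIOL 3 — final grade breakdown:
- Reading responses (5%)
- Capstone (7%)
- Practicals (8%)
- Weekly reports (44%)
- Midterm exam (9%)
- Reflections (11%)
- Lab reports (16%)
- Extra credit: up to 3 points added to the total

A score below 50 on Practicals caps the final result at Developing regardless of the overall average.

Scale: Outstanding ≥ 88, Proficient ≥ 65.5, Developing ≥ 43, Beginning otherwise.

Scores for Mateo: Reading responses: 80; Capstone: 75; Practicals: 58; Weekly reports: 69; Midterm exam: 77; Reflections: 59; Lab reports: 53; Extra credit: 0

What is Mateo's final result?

Practicals score 58 ≥ 50: minimum met.
Weighted total:
  Reading responses 80 × 0.05 = 4
  Capstone 75 × 0.07 = 5.25
  Practicals 58 × 0.08 = 4.64
  Weekly reports 69 × 0.44 = 30.36
  Midterm exam 77 × 0.09 = 6.93
  Reflections 59 × 0.11 = 6.49
  Lab reports 53 × 0.16 = 8.48
Sum = 66.15
Extra credit: 66.15 + 0 = 66.15
66.15 is ≥ 65.5 and < 88 → Proficient

Proficient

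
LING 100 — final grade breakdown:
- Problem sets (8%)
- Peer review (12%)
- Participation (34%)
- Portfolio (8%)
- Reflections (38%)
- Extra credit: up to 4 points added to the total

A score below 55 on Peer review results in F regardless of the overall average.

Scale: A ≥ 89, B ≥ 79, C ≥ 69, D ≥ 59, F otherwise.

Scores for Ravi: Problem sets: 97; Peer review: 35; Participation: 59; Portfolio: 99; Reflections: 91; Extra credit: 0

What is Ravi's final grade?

F

Peer review score 35 < 55: minimum not met.
Weighted total:
  Problem sets 97 × 0.08 = 7.76
  Peer review 35 × 0.12 = 4.2
  Participation 59 × 0.34 = 20.06
  Portfolio 99 × 0.08 = 7.92
  Reflections 91 × 0.38 = 34.58
Sum = 74.52
Extra credit: 74.52 + 0 = 74.52
Because the Peer review minimum was not met, the result is F.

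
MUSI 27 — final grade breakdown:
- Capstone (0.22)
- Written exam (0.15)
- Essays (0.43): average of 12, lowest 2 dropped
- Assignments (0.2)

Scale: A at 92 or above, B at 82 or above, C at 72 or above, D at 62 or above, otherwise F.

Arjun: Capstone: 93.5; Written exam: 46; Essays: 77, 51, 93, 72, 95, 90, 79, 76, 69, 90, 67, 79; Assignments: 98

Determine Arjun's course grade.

B

Essays: drop 51, 67 → average of remaining 10 = 820/10 = 82
Weighted total:
  Capstone 93.5 × 0.22 = 20.57
  Written exam 46 × 0.15 = 6.9
  Essays 82 × 0.43 = 35.26
  Assignments 98 × 0.2 = 19.6
Sum = 82.33
82.33 is ≥ 82 and < 92 → B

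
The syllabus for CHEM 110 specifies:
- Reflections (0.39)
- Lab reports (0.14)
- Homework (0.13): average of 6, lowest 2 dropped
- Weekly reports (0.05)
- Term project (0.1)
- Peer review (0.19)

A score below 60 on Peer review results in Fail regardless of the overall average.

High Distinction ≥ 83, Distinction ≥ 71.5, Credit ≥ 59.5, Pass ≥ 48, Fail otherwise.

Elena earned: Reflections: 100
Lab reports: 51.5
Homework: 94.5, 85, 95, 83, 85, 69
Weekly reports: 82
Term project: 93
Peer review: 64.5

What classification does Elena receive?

Homework: drop 69, 83 → average of remaining 4 = 359.5/4 = 89.875
Peer review score 64.5 ≥ 60: minimum met.
Weighted total:
  Reflections 100 × 0.39 = 39
  Lab reports 51.5 × 0.14 = 7.21
  Homework 89.875 × 0.13 = 11.68375
  Weekly reports 82 × 0.05 = 4.1
  Term project 93 × 0.1 = 9.3
  Peer review 64.5 × 0.19 = 12.255
Sum = 83.54875
83.54875 ≥ 83 → High Distinction

High Distinction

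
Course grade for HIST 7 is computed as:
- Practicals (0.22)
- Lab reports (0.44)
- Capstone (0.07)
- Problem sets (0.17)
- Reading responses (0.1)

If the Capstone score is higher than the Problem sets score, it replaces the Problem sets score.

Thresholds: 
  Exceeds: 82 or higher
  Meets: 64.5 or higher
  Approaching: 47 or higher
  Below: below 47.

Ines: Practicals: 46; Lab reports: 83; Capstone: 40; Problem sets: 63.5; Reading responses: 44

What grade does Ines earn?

Meets

Capstone (40) ≤ Problem sets (63.5), so Problem sets stays at 63.5.
Weighted total:
  Practicals 46 × 0.22 = 10.12
  Lab reports 83 × 0.44 = 36.52
  Capstone 40 × 0.07 = 2.8
  Problem sets 63.5 × 0.17 = 10.795
  Reading responses 44 × 0.1 = 4.4
Sum = 64.635
64.635 is ≥ 64.5 and < 82 → Meets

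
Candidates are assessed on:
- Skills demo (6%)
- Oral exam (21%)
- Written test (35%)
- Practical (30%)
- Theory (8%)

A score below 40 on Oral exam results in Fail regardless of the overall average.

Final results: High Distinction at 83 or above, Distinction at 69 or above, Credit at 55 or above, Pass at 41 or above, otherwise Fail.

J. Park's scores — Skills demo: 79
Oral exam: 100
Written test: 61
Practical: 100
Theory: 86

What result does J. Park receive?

High Distinction

Oral exam score 100 ≥ 40: minimum met.
Weighted total:
  Skills demo 79 × 0.06 = 4.74
  Oral exam 100 × 0.21 = 21
  Written test 61 × 0.35 = 21.35
  Practical 100 × 0.3 = 30
  Theory 86 × 0.08 = 6.88
Sum = 83.97
83.97 ≥ 83 → High Distinction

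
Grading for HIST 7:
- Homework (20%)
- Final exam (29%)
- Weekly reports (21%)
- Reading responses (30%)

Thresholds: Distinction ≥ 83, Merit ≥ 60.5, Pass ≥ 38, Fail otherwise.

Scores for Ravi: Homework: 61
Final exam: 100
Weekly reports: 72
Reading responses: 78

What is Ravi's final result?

Weighted total:
  Homework 61 × 0.2 = 12.2
  Final exam 100 × 0.29 = 29
  Weekly reports 72 × 0.21 = 15.12
  Reading responses 78 × 0.3 = 23.4
Sum = 79.72
79.72 is ≥ 60.5 and < 83 → Merit

Merit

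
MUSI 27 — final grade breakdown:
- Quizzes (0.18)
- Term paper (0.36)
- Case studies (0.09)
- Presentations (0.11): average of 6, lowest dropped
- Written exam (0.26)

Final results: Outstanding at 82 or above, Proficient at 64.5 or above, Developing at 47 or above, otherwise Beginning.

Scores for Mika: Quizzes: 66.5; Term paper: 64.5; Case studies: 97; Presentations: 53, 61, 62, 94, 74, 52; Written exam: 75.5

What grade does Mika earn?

Proficient

Presentations: drop 52 → average of remaining 5 = 344/5 = 68.8
Weighted total:
  Quizzes 66.5 × 0.18 = 11.97
  Term paper 64.5 × 0.36 = 23.22
  Case studies 97 × 0.09 = 8.73
  Presentations 68.8 × 0.11 = 7.568
  Written exam 75.5 × 0.26 = 19.63
Sum = 71.118
71.118 is ≥ 64.5 and < 82 → Proficient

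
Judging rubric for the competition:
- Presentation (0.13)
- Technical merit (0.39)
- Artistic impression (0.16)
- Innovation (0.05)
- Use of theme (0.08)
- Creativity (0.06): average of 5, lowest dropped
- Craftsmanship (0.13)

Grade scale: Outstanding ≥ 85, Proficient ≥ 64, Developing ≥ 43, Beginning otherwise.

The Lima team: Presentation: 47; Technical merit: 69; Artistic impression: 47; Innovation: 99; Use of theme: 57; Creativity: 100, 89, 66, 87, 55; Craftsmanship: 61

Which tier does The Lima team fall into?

Developing

Creativity: drop 55 → average of remaining 4 = 342/4 = 85.5
Weighted total:
  Presentation 47 × 0.13 = 6.11
  Technical merit 69 × 0.39 = 26.91
  Artistic impression 47 × 0.16 = 7.52
  Innovation 99 × 0.05 = 4.95
  Use of theme 57 × 0.08 = 4.56
  Creativity 85.5 × 0.06 = 5.13
  Craftsmanship 61 × 0.13 = 7.93
Sum = 63.11
63.11 is ≥ 43 and < 64 → Developing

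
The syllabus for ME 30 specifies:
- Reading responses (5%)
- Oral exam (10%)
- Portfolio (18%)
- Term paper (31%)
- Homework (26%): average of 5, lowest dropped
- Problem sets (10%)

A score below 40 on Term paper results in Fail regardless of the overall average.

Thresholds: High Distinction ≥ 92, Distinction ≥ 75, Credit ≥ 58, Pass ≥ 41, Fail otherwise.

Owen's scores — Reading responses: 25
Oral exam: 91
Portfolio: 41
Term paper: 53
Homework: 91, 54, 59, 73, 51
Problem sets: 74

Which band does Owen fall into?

Homework: drop 51 → average of remaining 4 = 277/4 = 69.25
Term paper score 53 ≥ 40: minimum met.
Weighted total:
  Reading responses 25 × 0.05 = 1.25
  Oral exam 91 × 0.1 = 9.1
  Portfolio 41 × 0.18 = 7.38
  Term paper 53 × 0.31 = 16.43
  Homework 69.25 × 0.26 = 18.005
  Problem sets 74 × 0.1 = 7.4
Sum = 59.565
59.565 is ≥ 58 and < 75 → Credit

Credit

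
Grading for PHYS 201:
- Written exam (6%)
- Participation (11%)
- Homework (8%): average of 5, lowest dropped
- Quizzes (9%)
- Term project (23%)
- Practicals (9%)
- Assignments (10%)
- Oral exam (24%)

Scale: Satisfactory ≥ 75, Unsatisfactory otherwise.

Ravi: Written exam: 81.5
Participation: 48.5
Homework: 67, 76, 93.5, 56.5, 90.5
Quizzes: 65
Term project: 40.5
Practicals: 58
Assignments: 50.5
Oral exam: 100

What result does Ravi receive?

Homework: drop 56.5 → average of remaining 4 = 327/4 = 81.75
Weighted total:
  Written exam 81.5 × 0.06 = 4.89
  Participation 48.5 × 0.11 = 5.335
  Homework 81.75 × 0.08 = 6.54
  Quizzes 65 × 0.09 = 5.85
  Term project 40.5 × 0.23 = 9.315
  Practicals 58 × 0.09 = 5.22
  Assignments 50.5 × 0.1 = 5.05
  Oral exam 100 × 0.24 = 24
Sum = 66.2
66.2 < 75 → Unsatisfactory

Unsatisfactory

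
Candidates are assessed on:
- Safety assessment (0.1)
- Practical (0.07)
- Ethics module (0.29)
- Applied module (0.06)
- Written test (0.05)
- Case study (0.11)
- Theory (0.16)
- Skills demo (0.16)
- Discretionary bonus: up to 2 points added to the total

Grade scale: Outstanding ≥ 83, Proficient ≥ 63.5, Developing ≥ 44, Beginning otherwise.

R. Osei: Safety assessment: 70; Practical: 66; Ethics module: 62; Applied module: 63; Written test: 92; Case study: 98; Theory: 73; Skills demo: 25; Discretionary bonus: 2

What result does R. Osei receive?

Proficient

Weighted total:
  Safety assessment 70 × 0.1 = 7
  Practical 66 × 0.07 = 4.62
  Ethics module 62 × 0.29 = 17.98
  Applied module 63 × 0.06 = 3.78
  Written test 92 × 0.05 = 4.6
  Case study 98 × 0.11 = 10.78
  Theory 73 × 0.16 = 11.68
  Skills demo 25 × 0.16 = 4
Sum = 64.44
Discretionary bonus: 64.44 + 2 = 66.44
66.44 is ≥ 63.5 and < 83 → Proficient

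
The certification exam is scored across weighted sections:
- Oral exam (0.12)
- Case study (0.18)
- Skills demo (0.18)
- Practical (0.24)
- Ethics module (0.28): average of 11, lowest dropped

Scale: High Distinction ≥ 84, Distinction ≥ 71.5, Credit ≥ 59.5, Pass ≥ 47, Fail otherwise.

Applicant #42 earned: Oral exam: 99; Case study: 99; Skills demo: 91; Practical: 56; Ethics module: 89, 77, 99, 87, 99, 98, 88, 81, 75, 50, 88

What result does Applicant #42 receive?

Ethics module: drop 50 → average of remaining 10 = 881/10 = 88.1
Weighted total:
  Oral exam 99 × 0.12 = 11.88
  Case study 99 × 0.18 = 17.82
  Skills demo 91 × 0.18 = 16.38
  Practical 56 × 0.24 = 13.44
  Ethics module 88.1 × 0.28 = 24.668
Sum = 84.188
84.188 ≥ 84 → High Distinction

High Distinction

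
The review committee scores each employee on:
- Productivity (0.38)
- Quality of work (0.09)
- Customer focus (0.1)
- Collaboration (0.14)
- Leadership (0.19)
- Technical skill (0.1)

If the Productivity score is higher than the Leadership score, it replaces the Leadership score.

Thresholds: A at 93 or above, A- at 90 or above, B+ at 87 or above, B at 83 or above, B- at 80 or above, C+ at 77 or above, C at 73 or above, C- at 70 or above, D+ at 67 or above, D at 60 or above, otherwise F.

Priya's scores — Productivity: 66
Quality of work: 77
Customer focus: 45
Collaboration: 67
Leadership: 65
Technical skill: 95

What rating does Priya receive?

Productivity (66) > Leadership (65), so Leadership counts as 66.
Weighted total:
  Productivity 66 × 0.38 = 25.08
  Quality of work 77 × 0.09 = 6.93
  Customer focus 45 × 0.1 = 4.5
  Collaboration 67 × 0.14 = 9.38
  Leadership 66 × 0.19 = 12.54
  Technical skill 95 × 0.1 = 9.5
Sum = 67.93
67.93 is ≥ 67 and < 70 → D+

D+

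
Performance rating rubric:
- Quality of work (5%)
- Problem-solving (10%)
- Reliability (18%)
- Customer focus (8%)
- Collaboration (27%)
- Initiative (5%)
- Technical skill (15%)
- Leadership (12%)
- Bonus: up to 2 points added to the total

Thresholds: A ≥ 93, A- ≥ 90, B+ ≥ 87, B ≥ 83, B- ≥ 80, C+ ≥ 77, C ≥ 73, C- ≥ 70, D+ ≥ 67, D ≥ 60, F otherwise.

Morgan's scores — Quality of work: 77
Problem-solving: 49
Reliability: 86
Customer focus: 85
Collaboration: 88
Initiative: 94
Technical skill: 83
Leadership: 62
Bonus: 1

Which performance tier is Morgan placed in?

B-

Weighted total:
  Quality of work 77 × 0.05 = 3.85
  Problem-solving 49 × 0.1 = 4.9
  Reliability 86 × 0.18 = 15.48
  Customer focus 85 × 0.08 = 6.8
  Collaboration 88 × 0.27 = 23.76
  Initiative 94 × 0.05 = 4.7
  Technical skill 83 × 0.15 = 12.45
  Leadership 62 × 0.12 = 7.44
Sum = 79.38
Bonus: 79.38 + 1 = 80.38
80.38 is ≥ 80 and < 83 → B-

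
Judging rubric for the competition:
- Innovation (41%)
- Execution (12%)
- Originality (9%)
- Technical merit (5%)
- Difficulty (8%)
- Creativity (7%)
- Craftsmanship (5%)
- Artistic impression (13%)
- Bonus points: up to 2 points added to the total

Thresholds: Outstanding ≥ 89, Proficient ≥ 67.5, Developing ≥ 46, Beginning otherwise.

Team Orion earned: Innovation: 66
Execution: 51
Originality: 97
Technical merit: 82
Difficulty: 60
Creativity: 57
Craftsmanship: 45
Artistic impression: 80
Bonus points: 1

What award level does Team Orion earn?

Proficient

Weighted total:
  Innovation 66 × 0.41 = 27.06
  Execution 51 × 0.12 = 6.12
  Originality 97 × 0.09 = 8.73
  Technical merit 82 × 0.05 = 4.1
  Difficulty 60 × 0.08 = 4.8
  Creativity 57 × 0.07 = 3.99
  Craftsmanship 45 × 0.05 = 2.25
  Artistic impression 80 × 0.13 = 10.4
Sum = 67.45
Bonus points: 67.45 + 1 = 68.45
68.45 is ≥ 67.5 and < 89 → Proficient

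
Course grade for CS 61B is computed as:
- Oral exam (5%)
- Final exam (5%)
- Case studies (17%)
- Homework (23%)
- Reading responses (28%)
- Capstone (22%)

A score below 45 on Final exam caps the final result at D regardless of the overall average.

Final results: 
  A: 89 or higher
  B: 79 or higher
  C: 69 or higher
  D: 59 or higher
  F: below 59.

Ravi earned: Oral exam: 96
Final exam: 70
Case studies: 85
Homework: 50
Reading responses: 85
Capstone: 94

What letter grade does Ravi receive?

Final exam score 70 ≥ 45: minimum met.
Weighted total:
  Oral exam 96 × 0.05 = 4.8
  Final exam 70 × 0.05 = 3.5
  Case studies 85 × 0.17 = 14.45
  Homework 50 × 0.23 = 11.5
  Reading responses 85 × 0.28 = 23.8
  Capstone 94 × 0.22 = 20.68
Sum = 78.73
78.73 is ≥ 69 and < 79 → C

C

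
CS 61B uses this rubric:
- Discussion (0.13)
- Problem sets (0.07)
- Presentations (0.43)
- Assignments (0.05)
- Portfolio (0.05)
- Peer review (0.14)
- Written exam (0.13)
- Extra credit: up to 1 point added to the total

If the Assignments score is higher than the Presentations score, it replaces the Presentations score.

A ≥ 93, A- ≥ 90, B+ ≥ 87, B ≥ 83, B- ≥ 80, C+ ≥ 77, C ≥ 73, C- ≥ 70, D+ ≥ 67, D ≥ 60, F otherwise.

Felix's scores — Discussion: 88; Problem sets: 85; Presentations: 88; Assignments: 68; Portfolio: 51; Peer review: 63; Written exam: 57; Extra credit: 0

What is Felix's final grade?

Assignments (68) ≤ Presentations (88), so Presentations stays at 88.
Weighted total:
  Discussion 88 × 0.13 = 11.44
  Problem sets 85 × 0.07 = 5.95
  Presentations 88 × 0.43 = 37.84
  Assignments 68 × 0.05 = 3.4
  Portfolio 51 × 0.05 = 2.55
  Peer review 63 × 0.14 = 8.82
  Written exam 57 × 0.13 = 7.41
Sum = 77.41
Extra credit: 77.41 + 0 = 77.41
77.41 is ≥ 77 and < 80 → C+

C+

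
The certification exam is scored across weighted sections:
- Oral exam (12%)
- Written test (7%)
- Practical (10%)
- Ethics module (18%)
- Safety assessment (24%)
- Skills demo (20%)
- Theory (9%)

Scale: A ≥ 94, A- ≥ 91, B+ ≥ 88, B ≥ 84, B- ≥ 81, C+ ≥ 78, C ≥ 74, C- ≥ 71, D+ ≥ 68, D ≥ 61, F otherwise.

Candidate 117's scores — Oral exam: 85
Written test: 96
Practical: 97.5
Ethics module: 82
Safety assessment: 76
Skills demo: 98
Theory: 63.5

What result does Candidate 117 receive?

B

Weighted total:
  Oral exam 85 × 0.12 = 10.2
  Written test 96 × 0.07 = 6.72
  Practical 97.5 × 0.1 = 9.75
  Ethics module 82 × 0.18 = 14.76
  Safety assessment 76 × 0.24 = 18.24
  Skills demo 98 × 0.2 = 19.6
  Theory 63.5 × 0.09 = 5.715
Sum = 84.985
84.985 is ≥ 84 and < 88 → B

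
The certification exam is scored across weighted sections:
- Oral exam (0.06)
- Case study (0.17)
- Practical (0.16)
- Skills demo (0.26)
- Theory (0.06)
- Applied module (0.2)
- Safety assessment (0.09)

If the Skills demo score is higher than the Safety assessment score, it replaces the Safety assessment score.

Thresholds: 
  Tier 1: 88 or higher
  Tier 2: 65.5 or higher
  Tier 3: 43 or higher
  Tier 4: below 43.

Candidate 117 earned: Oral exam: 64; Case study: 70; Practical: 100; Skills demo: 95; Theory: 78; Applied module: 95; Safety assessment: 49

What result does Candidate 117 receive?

Skills demo (95) > Safety assessment (49), so Safety assessment counts as 95.
Weighted total:
  Oral exam 64 × 0.06 = 3.84
  Case study 70 × 0.17 = 11.9
  Practical 100 × 0.16 = 16
  Skills demo 95 × 0.26 = 24.7
  Theory 78 × 0.06 = 4.68
  Applied module 95 × 0.2 = 19
  Safety assessment 95 × 0.09 = 8.55
Sum = 88.67
88.67 ≥ 88 → Tier 1

Tier 1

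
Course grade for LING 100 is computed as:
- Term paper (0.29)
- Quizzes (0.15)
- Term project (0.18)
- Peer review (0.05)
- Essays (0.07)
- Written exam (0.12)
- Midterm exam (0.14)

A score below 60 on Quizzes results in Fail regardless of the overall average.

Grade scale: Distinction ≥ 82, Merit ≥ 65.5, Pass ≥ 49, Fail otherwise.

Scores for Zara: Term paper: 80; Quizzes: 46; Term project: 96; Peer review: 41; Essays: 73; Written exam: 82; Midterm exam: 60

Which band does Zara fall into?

Fail

Quizzes score 46 < 60: minimum not met.
Weighted total:
  Term paper 80 × 0.29 = 23.2
  Quizzes 46 × 0.15 = 6.9
  Term project 96 × 0.18 = 17.28
  Peer review 41 × 0.05 = 2.05
  Essays 73 × 0.07 = 5.11
  Written exam 82 × 0.12 = 9.84
  Midterm exam 60 × 0.14 = 8.4
Sum = 72.78
Because the Quizzes minimum was not met, the result is Fail.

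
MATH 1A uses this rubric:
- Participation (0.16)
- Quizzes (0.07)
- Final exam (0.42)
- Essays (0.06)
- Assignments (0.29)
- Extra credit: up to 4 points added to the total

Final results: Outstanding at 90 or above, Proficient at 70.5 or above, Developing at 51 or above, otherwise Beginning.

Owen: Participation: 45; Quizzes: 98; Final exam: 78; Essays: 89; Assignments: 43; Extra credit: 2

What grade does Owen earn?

Developing

Weighted total:
  Participation 45 × 0.16 = 7.2
  Quizzes 98 × 0.07 = 6.86
  Final exam 78 × 0.42 = 32.76
  Essays 89 × 0.06 = 5.34
  Assignments 43 × 0.29 = 12.47
Sum = 64.63
Extra credit: 64.63 + 2 = 66.63
66.63 is ≥ 51 and < 70.5 → Developing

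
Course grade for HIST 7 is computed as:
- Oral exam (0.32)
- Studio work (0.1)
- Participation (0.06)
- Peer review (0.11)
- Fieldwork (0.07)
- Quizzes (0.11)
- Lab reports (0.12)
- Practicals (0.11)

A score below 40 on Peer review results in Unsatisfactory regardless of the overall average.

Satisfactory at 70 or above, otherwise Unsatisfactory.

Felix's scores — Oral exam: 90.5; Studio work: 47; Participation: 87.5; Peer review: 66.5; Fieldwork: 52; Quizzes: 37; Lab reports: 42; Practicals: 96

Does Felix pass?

Peer review score 66.5 ≥ 40: minimum met.
Weighted total:
  Oral exam 90.5 × 0.32 = 28.96
  Studio work 47 × 0.1 = 4.7
  Participation 87.5 × 0.06 = 5.25
  Peer review 66.5 × 0.11 = 7.315
  Fieldwork 52 × 0.07 = 3.64
  Quizzes 37 × 0.11 = 4.07
  Lab reports 42 × 0.12 = 5.04
  Practicals 96 × 0.11 = 10.56
Sum = 69.535
69.535 < 70 → Unsatisfactory

Unsatisfactory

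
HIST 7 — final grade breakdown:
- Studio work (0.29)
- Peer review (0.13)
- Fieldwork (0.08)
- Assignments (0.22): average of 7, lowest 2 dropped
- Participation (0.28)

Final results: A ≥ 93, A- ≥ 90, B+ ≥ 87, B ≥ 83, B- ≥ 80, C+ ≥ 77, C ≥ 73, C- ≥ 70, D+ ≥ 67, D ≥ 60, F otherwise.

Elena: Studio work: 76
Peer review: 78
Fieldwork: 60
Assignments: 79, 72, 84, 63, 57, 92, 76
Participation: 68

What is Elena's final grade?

C

Assignments: drop 57, 63 → average of remaining 5 = 403/5 = 80.6
Weighted total:
  Studio work 76 × 0.29 = 22.04
  Peer review 78 × 0.13 = 10.14
  Fieldwork 60 × 0.08 = 4.8
  Assignments 80.6 × 0.22 = 17.732
  Participation 68 × 0.28 = 19.04
Sum = 73.752
73.752 is ≥ 73 and < 77 → C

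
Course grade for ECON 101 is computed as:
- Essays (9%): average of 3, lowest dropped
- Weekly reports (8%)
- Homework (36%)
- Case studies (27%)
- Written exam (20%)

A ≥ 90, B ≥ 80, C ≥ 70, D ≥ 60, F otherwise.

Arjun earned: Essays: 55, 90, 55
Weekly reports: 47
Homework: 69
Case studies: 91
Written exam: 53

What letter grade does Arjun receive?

Essays: drop 55 → average of remaining 2 = 145/2 = 72.5
Weighted total:
  Essays 72.5 × 0.09 = 6.525
  Weekly reports 47 × 0.08 = 3.76
  Homework 69 × 0.36 = 24.84
  Case studies 91 × 0.27 = 24.57
  Written exam 53 × 0.2 = 10.6
Sum = 70.295
70.295 is ≥ 70 and < 80 → C

C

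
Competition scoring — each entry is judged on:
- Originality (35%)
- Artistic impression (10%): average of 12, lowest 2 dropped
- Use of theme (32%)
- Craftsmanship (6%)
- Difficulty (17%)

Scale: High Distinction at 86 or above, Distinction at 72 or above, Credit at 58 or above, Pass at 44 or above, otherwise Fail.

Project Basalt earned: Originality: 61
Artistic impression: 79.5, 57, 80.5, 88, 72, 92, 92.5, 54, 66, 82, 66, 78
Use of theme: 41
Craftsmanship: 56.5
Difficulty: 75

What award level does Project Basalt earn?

Artistic impression: drop 54, 57 → average of remaining 10 = 796.5/10 = 79.65
Weighted total:
  Originality 61 × 0.35 = 21.35
  Artistic impression 79.65 × 0.1 = 7.965
  Use of theme 41 × 0.32 = 13.12
  Craftsmanship 56.5 × 0.06 = 3.39
  Difficulty 75 × 0.17 = 12.75
Sum = 58.575
58.575 is ≥ 58 and < 72 → Credit

Credit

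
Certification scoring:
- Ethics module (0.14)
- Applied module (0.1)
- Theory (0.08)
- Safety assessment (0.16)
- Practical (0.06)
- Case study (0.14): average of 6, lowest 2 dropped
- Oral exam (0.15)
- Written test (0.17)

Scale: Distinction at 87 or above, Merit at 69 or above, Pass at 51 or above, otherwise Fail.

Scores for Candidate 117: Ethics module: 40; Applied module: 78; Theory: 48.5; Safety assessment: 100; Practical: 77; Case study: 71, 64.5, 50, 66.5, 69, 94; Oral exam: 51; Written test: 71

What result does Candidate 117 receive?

Pass

Case study: drop 50, 64.5 → average of remaining 4 = 300.5/4 = 75.125
Weighted total:
  Ethics module 40 × 0.14 = 5.6
  Applied module 78 × 0.1 = 7.8
  Theory 48.5 × 0.08 = 3.88
  Safety assessment 100 × 0.16 = 16
  Practical 77 × 0.06 = 4.62
  Case study 75.125 × 0.14 = 10.5175
  Oral exam 51 × 0.15 = 7.65
  Written test 71 × 0.17 = 12.07
Sum = 68.1375
68.1375 is ≥ 51 and < 69 → Pass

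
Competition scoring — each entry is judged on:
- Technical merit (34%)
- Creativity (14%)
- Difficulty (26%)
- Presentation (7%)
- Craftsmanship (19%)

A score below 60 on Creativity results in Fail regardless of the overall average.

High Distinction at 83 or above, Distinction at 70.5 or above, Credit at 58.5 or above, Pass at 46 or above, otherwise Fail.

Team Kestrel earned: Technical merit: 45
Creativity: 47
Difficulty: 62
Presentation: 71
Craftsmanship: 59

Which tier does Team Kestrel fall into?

Fail

Creativity score 47 < 60: minimum not met.
Weighted total:
  Technical merit 45 × 0.34 = 15.3
  Creativity 47 × 0.14 = 6.58
  Difficulty 62 × 0.26 = 16.12
  Presentation 71 × 0.07 = 4.97
  Craftsmanship 59 × 0.19 = 11.21
Sum = 54.18
Because the Creativity minimum was not met, the result is Fail.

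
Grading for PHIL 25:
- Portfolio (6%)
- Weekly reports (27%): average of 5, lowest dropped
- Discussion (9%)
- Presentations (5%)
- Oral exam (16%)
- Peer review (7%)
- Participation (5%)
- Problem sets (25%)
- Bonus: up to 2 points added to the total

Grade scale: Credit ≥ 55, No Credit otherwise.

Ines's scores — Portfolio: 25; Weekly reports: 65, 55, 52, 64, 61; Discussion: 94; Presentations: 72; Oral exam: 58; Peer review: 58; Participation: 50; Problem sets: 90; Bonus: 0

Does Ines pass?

Weekly reports: drop 52 → average of remaining 4 = 245/4 = 61.25
Weighted total:
  Portfolio 25 × 0.06 = 1.5
  Weekly reports 61.25 × 0.27 = 16.5375
  Discussion 94 × 0.09 = 8.46
  Presentations 72 × 0.05 = 3.6
  Oral exam 58 × 0.16 = 9.28
  Peer review 58 × 0.07 = 4.06
  Participation 50 × 0.05 = 2.5
  Problem sets 90 × 0.25 = 22.5
Sum = 68.4375
Bonus: 68.4375 + 0 = 68.4375
68.4375 ≥ 55 → Credit

Credit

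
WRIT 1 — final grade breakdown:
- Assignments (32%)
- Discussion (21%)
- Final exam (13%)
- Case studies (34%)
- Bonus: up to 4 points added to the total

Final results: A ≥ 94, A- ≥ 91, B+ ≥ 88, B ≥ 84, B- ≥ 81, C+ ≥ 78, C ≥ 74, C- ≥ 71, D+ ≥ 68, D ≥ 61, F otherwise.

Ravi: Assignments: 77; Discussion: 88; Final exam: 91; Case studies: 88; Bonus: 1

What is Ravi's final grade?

B

Weighted total:
  Assignments 77 × 0.32 = 24.64
  Discussion 88 × 0.21 = 18.48
  Final exam 91 × 0.13 = 11.83
  Case studies 88 × 0.34 = 29.92
Sum = 84.87
Bonus: 84.87 + 1 = 85.87
85.87 is ≥ 84 and < 88 → B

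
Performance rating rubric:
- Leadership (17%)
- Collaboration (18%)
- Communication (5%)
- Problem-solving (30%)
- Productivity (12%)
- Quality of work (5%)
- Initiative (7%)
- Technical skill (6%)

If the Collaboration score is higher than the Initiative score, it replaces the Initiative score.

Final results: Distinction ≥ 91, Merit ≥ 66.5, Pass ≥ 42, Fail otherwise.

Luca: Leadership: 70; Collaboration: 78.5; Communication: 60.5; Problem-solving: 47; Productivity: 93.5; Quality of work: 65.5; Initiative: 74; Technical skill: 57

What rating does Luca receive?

Merit

Collaboration (78.5) > Initiative (74), so Initiative counts as 78.5.
Weighted total:
  Leadership 70 × 0.17 = 11.9
  Collaboration 78.5 × 0.18 = 14.13
  Communication 60.5 × 0.05 = 3.025
  Problem-solving 47 × 0.3 = 14.1
  Productivity 93.5 × 0.12 = 11.22
  Quality of work 65.5 × 0.05 = 3.275
  Initiative 78.5 × 0.07 = 5.495
  Technical skill 57 × 0.06 = 3.42
Sum = 66.565
66.565 is ≥ 66.5 and < 91 → Merit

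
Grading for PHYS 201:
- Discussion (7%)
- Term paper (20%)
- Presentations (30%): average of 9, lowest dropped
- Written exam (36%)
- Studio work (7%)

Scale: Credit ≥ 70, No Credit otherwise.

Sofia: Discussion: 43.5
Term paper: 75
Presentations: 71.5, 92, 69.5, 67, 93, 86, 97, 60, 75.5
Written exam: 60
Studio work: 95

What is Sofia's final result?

Credit

Presentations: drop 60 → average of remaining 8 = 651.5/8 = 81.4375
Weighted total:
  Discussion 43.5 × 0.07 = 3.045
  Term paper 75 × 0.2 = 15
  Presentations 81.4375 × 0.3 = 24.43125
  Written exam 60 × 0.36 = 21.6
  Studio work 95 × 0.07 = 6.65
Sum = 70.72625
70.72625 ≥ 70 → Credit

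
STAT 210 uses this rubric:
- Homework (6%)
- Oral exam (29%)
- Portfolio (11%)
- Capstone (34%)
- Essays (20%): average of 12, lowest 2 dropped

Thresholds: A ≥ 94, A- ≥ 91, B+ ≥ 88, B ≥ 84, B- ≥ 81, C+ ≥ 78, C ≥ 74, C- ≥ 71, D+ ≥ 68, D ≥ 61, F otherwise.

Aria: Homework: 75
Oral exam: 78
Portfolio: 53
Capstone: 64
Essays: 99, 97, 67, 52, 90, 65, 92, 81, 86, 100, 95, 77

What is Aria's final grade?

C-

Essays: drop 52, 65 → average of remaining 10 = 884/10 = 88.4
Weighted total:
  Homework 75 × 0.06 = 4.5
  Oral exam 78 × 0.29 = 22.62
  Portfolio 53 × 0.11 = 5.83
  Capstone 64 × 0.34 = 21.76
  Essays 88.4 × 0.2 = 17.68
Sum = 72.39
72.39 is ≥ 71 and < 74 → C-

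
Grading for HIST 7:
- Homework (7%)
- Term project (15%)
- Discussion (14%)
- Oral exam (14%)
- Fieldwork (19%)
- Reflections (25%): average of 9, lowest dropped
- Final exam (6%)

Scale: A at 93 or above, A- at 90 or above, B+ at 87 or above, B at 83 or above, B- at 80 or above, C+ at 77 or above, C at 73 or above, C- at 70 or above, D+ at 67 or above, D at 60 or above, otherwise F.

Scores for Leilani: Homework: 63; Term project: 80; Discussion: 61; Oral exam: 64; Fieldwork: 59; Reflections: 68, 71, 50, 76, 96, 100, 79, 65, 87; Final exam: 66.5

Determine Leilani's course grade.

Reflections: drop 50 → average of remaining 8 = 642/8 = 80.25
Weighted total:
  Homework 63 × 0.07 = 4.41
  Term project 80 × 0.15 = 12
  Discussion 61 × 0.14 = 8.54
  Oral exam 64 × 0.14 = 8.96
  Fieldwork 59 × 0.19 = 11.21
  Reflections 80.25 × 0.25 = 20.0625
  Final exam 66.5 × 0.06 = 3.99
Sum = 69.1725
69.1725 is ≥ 67 and < 70 → D+

D+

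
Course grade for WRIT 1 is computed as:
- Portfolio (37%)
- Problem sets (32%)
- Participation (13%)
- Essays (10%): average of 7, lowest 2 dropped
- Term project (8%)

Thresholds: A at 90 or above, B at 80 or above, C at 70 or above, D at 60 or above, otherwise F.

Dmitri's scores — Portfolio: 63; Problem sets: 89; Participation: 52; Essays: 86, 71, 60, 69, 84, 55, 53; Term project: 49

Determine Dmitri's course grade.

Essays: drop 53, 55 → average of remaining 5 = 370/5 = 74
Weighted total:
  Portfolio 63 × 0.37 = 23.31
  Problem sets 89 × 0.32 = 28.48
  Participation 52 × 0.13 = 6.76
  Essays 74 × 0.1 = 7.4
  Term project 49 × 0.08 = 3.92
Sum = 69.87
69.87 is ≥ 60 and < 70 → D

D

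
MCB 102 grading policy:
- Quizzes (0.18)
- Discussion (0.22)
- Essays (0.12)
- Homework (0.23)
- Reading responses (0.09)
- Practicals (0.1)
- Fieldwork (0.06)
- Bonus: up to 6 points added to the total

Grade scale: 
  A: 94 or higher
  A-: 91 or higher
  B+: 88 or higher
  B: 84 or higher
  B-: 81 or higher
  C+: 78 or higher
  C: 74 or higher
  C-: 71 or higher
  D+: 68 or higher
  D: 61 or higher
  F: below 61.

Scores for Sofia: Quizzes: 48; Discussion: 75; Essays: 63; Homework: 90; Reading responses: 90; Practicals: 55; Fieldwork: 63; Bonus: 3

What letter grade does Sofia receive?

C-

Weighted total:
  Quizzes 48 × 0.18 = 8.64
  Discussion 75 × 0.22 = 16.5
  Essays 63 × 0.12 = 7.56
  Homework 90 × 0.23 = 20.7
  Reading responses 90 × 0.09 = 8.1
  Practicals 55 × 0.1 = 5.5
  Fieldwork 63 × 0.06 = 3.78
Sum = 70.78
Bonus: 70.78 + 3 = 73.78
73.78 is ≥ 71 and < 74 → C-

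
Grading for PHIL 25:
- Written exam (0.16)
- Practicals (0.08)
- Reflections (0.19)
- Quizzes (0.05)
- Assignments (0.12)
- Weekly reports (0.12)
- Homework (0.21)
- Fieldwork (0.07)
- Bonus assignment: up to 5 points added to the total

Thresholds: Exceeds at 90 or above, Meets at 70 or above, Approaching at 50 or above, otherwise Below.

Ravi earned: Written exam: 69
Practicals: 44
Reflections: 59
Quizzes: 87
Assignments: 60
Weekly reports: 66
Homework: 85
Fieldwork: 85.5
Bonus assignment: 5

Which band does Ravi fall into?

Weighted total:
  Written exam 69 × 0.16 = 11.04
  Practicals 44 × 0.08 = 3.52
  Reflections 59 × 0.19 = 11.21
  Quizzes 87 × 0.05 = 4.35
  Assignments 60 × 0.12 = 7.2
  Weekly reports 66 × 0.12 = 7.92
  Homework 85 × 0.21 = 17.85
  Fieldwork 85.5 × 0.07 = 5.985
Sum = 69.075
Bonus assignment: 69.075 + 5 = 74.075
74.075 is ≥ 70 and < 90 → Meets

Meets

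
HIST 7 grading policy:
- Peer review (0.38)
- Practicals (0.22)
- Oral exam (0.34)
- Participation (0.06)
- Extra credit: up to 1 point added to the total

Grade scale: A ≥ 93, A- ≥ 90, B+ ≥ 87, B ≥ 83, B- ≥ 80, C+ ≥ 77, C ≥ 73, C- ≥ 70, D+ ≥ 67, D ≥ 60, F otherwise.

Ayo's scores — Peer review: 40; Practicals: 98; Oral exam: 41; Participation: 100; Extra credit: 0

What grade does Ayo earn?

F

Weighted total:
  Peer review 40 × 0.38 = 15.2
  Practicals 98 × 0.22 = 21.56
  Oral exam 41 × 0.34 = 13.94
  Participation 100 × 0.06 = 6
Sum = 56.7
Extra credit: 56.7 + 0 = 56.7
56.7 < 60 → F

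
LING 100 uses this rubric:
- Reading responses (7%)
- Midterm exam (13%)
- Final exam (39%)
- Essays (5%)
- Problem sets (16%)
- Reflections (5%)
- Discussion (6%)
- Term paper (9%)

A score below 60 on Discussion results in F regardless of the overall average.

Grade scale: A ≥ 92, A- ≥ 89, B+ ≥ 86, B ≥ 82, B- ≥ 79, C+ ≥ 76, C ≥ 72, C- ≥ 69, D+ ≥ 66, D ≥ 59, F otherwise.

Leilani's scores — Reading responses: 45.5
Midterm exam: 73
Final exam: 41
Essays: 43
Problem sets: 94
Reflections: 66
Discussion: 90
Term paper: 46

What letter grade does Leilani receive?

Discussion score 90 ≥ 60: minimum met.
Weighted total:
  Reading responses 45.5 × 0.07 = 3.185
  Midterm exam 73 × 0.13 = 9.49
  Final exam 41 × 0.39 = 15.99
  Essays 43 × 0.05 = 2.15
  Problem sets 94 × 0.16 = 15.04
  Reflections 66 × 0.05 = 3.3
  Discussion 90 × 0.06 = 5.4
  Term paper 46 × 0.09 = 4.14
Sum = 58.695
58.695 < 59 → F

F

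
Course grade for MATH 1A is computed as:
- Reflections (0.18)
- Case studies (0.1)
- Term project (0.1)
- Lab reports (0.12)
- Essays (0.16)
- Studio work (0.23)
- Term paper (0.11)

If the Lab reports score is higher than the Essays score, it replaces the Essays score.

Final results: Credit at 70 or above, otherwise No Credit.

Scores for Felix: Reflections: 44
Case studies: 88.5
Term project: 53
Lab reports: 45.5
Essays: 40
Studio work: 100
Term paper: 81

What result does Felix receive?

No Credit

Lab reports (45.5) > Essays (40), so Essays counts as 45.5.
Weighted total:
  Reflections 44 × 0.18 = 7.92
  Case studies 88.5 × 0.1 = 8.85
  Term project 53 × 0.1 = 5.3
  Lab reports 45.5 × 0.12 = 5.46
  Essays 45.5 × 0.16 = 7.28
  Studio work 100 × 0.23 = 23
  Term paper 81 × 0.11 = 8.91
Sum = 66.72
66.72 < 70 → No Credit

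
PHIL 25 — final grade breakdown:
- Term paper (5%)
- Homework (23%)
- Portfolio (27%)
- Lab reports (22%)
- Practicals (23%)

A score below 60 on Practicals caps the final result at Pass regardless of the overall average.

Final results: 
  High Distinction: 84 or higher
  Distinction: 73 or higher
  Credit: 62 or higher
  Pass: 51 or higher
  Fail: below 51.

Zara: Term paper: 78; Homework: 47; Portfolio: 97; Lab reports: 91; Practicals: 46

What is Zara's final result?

Practicals score 46 < 60: minimum not met.
Weighted total:
  Term paper 78 × 0.05 = 3.9
  Homework 47 × 0.23 = 10.81
  Portfolio 97 × 0.27 = 26.19
  Lab reports 91 × 0.22 = 20.02
  Practicals 46 × 0.23 = 10.58
Sum = 71.5
71.5 would be Credit; cap at Pass applies → Pass.

Pass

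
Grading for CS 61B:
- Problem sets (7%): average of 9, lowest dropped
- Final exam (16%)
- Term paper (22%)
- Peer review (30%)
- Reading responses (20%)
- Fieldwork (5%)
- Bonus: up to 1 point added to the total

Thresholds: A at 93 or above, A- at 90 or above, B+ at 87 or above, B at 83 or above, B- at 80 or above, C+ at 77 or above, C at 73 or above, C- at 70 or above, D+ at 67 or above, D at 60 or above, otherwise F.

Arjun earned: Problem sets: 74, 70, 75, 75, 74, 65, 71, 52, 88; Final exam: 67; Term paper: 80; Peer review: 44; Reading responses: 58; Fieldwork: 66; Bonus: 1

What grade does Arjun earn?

D

Problem sets: drop 52 → average of remaining 8 = 592/8 = 74
Weighted total:
  Problem sets 74 × 0.07 = 5.18
  Final exam 67 × 0.16 = 10.72
  Term paper 80 × 0.22 = 17.6
  Peer review 44 × 0.3 = 13.2
  Reading responses 58 × 0.2 = 11.6
  Fieldwork 66 × 0.05 = 3.3
Sum = 61.6
Bonus: 61.6 + 1 = 62.6
62.6 is ≥ 60 and < 67 → D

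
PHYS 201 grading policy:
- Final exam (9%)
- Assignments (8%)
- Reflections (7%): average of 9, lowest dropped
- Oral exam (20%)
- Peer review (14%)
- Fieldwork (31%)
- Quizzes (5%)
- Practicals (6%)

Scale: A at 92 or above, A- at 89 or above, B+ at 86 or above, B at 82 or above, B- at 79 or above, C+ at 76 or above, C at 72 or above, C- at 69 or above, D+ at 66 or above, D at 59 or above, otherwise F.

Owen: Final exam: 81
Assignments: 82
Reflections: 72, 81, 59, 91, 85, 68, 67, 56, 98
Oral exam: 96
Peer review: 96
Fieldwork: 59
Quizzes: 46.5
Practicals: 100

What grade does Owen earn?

Reflections: drop 56 → average of remaining 8 = 621/8 = 77.625
Weighted total:
  Final exam 81 × 0.09 = 7.29
  Assignments 82 × 0.08 = 6.56
  Reflections 77.625 × 0.07 = 5.43375
  Oral exam 96 × 0.2 = 19.2
  Peer review 96 × 0.14 = 13.44
  Fieldwork 59 × 0.31 = 18.29
  Quizzes 46.5 × 0.05 = 2.325
  Practicals 100 × 0.06 = 6
Sum = 78.53875
78.53875 is ≥ 76 and < 79 → C+

C+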